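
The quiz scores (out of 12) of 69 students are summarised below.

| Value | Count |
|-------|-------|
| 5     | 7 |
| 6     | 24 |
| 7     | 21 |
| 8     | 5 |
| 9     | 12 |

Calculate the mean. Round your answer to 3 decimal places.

Values: 5, 6, 7, 8, 9
Σfx = 7×5 + 24×6 + 21×7 + 5×8 + 12×9 = 474
n = Σf = 69
Mean = 474 / 69 = 6.8696

6.870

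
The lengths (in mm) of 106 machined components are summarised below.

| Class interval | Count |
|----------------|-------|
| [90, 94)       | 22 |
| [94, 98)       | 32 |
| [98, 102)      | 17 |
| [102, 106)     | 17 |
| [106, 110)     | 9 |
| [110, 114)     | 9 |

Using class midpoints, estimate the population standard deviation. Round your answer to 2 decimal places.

6.17

Midpoints: 92, 96, 100, 104, 108, 112
n = 106, Σfm = 10544, mean = 99.4717
Σfm² = 1052864
Σf(m − x̄)² = Σfm² − (Σfm)²/n = 1052864 − 10544²/106 = 4034.4151
Population variance = 4034.4151 / 106 = 38.0605
Standard deviation = √38.0605 = 6.1693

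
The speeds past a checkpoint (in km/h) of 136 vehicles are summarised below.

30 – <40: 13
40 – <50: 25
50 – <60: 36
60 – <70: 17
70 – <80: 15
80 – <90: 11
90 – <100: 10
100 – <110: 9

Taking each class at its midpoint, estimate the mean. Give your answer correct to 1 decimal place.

Midpoints: 35, 45, 55, 65, 75, 85, 95, 105
Σfm = 13×35 + 25×45 + 36×55 + 17×65 + 15×75 + 11×85 + 10×95 + 9×105 = 8620
n = Σf = 136
Mean = 8620 / 136 = 63.3824

63.4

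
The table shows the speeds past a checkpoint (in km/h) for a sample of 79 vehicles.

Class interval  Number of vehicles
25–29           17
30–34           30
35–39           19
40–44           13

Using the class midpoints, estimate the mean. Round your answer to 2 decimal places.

Midpoints: 27, 32, 37, 42
Σfm = 17×27 + 30×32 + 19×37 + 13×42 = 2668
n = Σf = 79
Mean = 2668 / 79 = 33.7722

33.77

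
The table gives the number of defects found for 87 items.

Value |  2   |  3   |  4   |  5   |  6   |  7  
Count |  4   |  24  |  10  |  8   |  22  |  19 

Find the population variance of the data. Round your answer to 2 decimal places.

Values: 2, 3, 4, 5, 6, 7
n = 87, Σfx = 425, mean = 4.8851
Σfx² = 2315
Σf(x − x̄)² = Σfx² − (Σfx)²/n = 2315 − 425²/87 = 238.8506
Population variance = 238.8506 / 87 = 2.7454

2.75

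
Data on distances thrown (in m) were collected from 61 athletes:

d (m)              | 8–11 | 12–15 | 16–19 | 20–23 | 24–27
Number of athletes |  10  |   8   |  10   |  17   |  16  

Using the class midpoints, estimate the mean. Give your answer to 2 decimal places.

18.88

Midpoints: 9.5, 13.5, 17.5, 21.5, 25.5
Σfm = 10×9.5 + 8×13.5 + 10×17.5 + 17×21.5 + 16×25.5 = 1151.5
n = Σf = 61
Mean = 1151.5 / 61 = 18.8770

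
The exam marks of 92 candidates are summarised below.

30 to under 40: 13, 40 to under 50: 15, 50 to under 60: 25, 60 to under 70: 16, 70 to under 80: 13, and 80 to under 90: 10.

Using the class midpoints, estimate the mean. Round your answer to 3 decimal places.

58.370

Midpoints: 35, 45, 55, 65, 75, 85
Σfm = 13×35 + 15×45 + 25×55 + 16×65 + 13×75 + 10×85 = 5370
n = Σf = 92
Mean = 5370 / 92 = 58.3696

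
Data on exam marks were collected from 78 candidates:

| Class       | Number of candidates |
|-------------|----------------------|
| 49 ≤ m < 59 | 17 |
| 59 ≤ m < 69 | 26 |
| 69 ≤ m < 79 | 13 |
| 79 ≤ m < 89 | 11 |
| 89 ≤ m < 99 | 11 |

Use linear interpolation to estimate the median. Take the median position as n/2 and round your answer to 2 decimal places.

67.46

Cumulative frequencies: 17, 43, 56, 67, 78
n = 78; position = n/2 = 39.
This falls in the class 59 ≤ m < 69: L = 59, F = 17, f = 26, h = 10.
Median ≈ 59 + ((39 − 17) / 26) × 10 = 67.4615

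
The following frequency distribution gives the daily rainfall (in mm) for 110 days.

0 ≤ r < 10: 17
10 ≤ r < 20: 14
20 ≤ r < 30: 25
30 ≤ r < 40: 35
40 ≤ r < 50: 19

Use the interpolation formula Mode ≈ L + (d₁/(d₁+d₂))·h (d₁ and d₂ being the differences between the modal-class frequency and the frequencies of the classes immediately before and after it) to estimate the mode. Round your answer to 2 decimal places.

33.85

Modal class: 30 ≤ r < 40 (highest frequency 35).
d₁ = 35 − 25 = 10, d₂ = 35 − 19 = 16
Mode ≈ 30 + (10/(10+16)) × 10 = 30 + 3.8462 = 33.8462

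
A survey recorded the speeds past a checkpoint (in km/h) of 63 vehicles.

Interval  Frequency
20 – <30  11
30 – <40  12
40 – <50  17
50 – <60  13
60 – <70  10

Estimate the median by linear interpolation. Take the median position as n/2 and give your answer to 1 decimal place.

Cumulative frequencies: 11, 23, 40, 53, 63
n = 63; position = n/2 = 31.5.
This falls in the class 40 – <50: L = 40, F = 23, f = 17, h = 10.
Median ≈ 40 + ((31.5 − 23) / 17) × 10 = 45.0000

45.0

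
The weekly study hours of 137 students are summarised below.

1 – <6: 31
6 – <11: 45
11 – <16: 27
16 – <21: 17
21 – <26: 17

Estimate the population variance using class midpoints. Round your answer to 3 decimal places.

Midpoints: 3.5, 8.5, 13.5, 18.5, 23.5
n = 137, Σfm = 1569.5, mean = 11.4562
Σfm² = 23758.25
Σf(m − x̄)² = Σfm² − (Σfm)²/n = 23758.25 − 1569.5²/137 = 5777.7372
Population variance = 5777.7372 / 137 = 42.1733

42.173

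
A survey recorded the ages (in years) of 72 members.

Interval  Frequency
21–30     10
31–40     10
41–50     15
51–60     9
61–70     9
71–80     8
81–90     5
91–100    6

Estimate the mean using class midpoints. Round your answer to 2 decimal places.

Midpoints: 25.5, 35.5, 45.5, 55.5, 65.5, 75.5, 85.5, 95.5
Σfm = 10×25.5 + 10×35.5 + 15×45.5 + 9×55.5 + 9×65.5 + 8×75.5 + 5×85.5 + 6×95.5 = 3986
n = Σf = 72
Mean = 3986 / 72 = 55.3611

55.36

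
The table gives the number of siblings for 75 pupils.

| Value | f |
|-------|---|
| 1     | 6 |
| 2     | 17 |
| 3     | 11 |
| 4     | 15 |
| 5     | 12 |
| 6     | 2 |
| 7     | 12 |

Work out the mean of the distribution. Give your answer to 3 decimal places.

Values: 1, 2, 3, 4, 5, 6, 7
Σfx = 6×1 + 17×2 + 11×3 + 15×4 + 12×5 + 2×6 + 12×7 = 289
n = Σf = 75
Mean = 289 / 75 = 3.8533

3.853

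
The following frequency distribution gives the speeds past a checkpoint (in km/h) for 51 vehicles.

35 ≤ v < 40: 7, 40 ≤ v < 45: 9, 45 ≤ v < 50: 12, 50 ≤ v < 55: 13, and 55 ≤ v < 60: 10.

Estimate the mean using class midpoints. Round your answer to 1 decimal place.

Midpoints: 37.5, 42.5, 47.5, 52.5, 57.5
Σfm = 7×37.5 + 9×42.5 + 12×47.5 + 13×52.5 + 10×57.5 = 2472.5
n = Σf = 51
Mean = 2472.5 / 51 = 48.4804

48.5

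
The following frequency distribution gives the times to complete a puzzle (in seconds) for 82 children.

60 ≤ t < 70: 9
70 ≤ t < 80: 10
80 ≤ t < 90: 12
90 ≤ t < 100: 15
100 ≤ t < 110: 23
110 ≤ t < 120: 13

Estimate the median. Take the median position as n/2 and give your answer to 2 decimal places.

Cumulative frequencies: 9, 19, 31, 46, 69, 82
n = 82; position = n/2 = 41.
This falls in the class 90 ≤ t < 100: L = 90, F = 31, f = 15, h = 10.
Median ≈ 90 + ((41 − 31) / 15) × 10 = 96.6667

96.67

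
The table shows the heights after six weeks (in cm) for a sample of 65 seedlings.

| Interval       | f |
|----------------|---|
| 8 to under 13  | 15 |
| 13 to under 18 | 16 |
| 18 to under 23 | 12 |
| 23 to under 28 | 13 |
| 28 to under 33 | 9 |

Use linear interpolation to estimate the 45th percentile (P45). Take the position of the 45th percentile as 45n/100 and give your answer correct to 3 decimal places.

Cumulative frequencies: 15, 31, 43, 56, 65
n = 65; position = 45n/100 = 29.25.
This falls in the class 13 to under 18: L = 13, F = 15, f = 16, h = 5.
45th percentile ≈ 13 + ((29.25 − 15) / 16) × 5 = 17.4531

17.453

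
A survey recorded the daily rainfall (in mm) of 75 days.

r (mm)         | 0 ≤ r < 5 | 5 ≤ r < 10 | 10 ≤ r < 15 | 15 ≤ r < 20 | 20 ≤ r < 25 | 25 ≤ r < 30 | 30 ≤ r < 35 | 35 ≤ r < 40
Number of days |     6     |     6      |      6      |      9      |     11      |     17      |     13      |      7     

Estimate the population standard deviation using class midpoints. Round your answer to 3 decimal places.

Midpoints: 2.5, 7.5, 12.5, 17.5, 22.5, 27.5, 32.5, 37.5
n = 75, Σfm = 1692.5, mean = 22.5667
Σfm² = 46068.75
Σf(m − x̄)² = Σfm² − (Σfm)²/n = 46068.75 − 1692.5²/75 = 7874.6667
Population variance = 7874.6667 / 75 = 104.9956
Standard deviation = √104.9956 = 10.2467

10.247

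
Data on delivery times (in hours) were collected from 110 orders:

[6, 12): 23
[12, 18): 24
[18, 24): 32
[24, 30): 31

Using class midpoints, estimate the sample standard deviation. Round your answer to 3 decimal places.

Midpoints: 9, 15, 21, 27
n = 110, Σfm = 2076, mean = 18.8727
Σfm² = 43974
Σf(m − x̄)² = Σfm² − (Σfm)²/n = 43974 − 2076²/110 = 4794.2182
Sample variance = 4794.2182 / 109 = 43.9837
Standard deviation = √43.9837 = 6.6320

6.632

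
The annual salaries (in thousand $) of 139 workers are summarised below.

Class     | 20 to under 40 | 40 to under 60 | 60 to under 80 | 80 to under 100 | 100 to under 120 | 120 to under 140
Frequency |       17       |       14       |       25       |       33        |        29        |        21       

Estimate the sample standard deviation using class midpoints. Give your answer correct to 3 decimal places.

31.354

Midpoints: 30, 50, 70, 90, 110, 130
n = 139, Σfm = 11850, mean = 85.2518
Σfm² = 1145900
Σf(m − x̄)² = Σfm² − (Σfm)²/n = 1145900 − 11850²/139 = 135666.1871
Sample variance = 135666.1871 / 138 = 983.0883
Standard deviation = √983.0883 = 31.3542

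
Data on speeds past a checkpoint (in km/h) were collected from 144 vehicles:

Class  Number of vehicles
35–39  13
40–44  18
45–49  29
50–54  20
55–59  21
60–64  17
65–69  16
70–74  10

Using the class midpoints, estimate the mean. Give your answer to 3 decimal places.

53.354

Midpoints: 37, 42, 47, 52, 57, 62, 67, 72
Σfm = 13×37 + 18×42 + 29×47 + 20×52 + 21×57 + 17×62 + 16×67 + 10×72 = 7683
n = Σf = 144
Mean = 7683 / 144 = 53.3542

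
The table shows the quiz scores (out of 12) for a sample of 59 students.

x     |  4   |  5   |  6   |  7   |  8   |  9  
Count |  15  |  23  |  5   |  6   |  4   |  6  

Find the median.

5

Cumulative frequencies: 15, 38, 43, 49, 53, 59
n = 59, so the median is the value in position (n+1)/2 = 30.
Position 30 falls at value 5.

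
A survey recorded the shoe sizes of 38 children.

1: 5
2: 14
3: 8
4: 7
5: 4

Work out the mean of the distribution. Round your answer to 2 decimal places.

2.76

Values: 1, 2, 3, 4, 5
Σfx = 5×1 + 14×2 + 8×3 + 7×4 + 4×5 = 105
n = Σf = 38
Mean = 105 / 38 = 2.7632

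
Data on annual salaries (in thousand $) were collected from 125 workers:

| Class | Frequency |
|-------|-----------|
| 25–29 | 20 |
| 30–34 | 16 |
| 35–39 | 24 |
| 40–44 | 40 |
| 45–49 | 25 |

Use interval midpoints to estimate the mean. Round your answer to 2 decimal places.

Midpoints: 27, 32, 37, 42, 47
Σfm = 20×27 + 16×32 + 24×37 + 40×42 + 25×47 = 4795
n = Σf = 125
Mean = 4795 / 125 = 38.3600

38.36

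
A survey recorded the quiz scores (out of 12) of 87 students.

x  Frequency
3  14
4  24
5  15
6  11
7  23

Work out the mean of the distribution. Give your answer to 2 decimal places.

5.06

Values: 3, 4, 5, 6, 7
Σfx = 14×3 + 24×4 + 15×5 + 11×6 + 23×7 = 440
n = Σf = 87
Mean = 440 / 87 = 5.0575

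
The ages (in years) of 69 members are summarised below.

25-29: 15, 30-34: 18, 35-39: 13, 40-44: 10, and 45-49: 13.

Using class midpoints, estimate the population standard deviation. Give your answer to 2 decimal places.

Midpoints: 27, 32, 37, 42, 47
n = 69, Σfm = 2493, mean = 36.1304
Σfm² = 93521
Σf(m − x̄)² = Σfm² − (Σfm)²/n = 93521 − 2493²/69 = 3447.8261
Population variance = 3447.8261 / 69 = 49.9685
Standard deviation = √49.9685 = 7.0688

7.07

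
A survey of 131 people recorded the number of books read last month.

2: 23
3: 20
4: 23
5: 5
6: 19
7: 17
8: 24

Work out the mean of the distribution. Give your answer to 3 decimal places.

Values: 2, 3, 4, 5, 6, 7, 8
Σfx = 23×2 + 20×3 + 23×4 + 5×5 + 19×6 + 17×7 + 24×8 = 648
n = Σf = 131
Mean = 648 / 131 = 4.9466

4.947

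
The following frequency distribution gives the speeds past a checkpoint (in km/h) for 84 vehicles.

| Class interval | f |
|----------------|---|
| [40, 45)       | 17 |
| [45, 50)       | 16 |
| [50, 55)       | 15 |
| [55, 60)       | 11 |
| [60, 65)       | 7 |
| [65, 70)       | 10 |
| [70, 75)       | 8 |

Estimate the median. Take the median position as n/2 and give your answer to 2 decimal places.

53.00

Cumulative frequencies: 17, 33, 48, 59, 66, 76, 84
n = 84; position = n/2 = 42.
This falls in the class [50, 55): L = 50, F = 33, f = 15, h = 5.
Median ≈ 50 + ((42 − 33) / 15) × 5 = 53.0000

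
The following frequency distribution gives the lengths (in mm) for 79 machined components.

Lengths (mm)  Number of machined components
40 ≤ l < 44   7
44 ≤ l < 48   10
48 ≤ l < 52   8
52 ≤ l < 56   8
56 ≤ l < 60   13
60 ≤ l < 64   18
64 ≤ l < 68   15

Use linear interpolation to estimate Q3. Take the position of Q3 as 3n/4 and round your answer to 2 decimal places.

62.94

Cumulative frequencies: 7, 17, 25, 33, 46, 64, 79
n = 79; position = 3n/4 = 59.25.
This falls in the class 60 ≤ l < 64: L = 60, F = 46, f = 18, h = 4.
Upper quartile ≈ 60 + ((59.25 − 46) / 18) × 4 = 62.9444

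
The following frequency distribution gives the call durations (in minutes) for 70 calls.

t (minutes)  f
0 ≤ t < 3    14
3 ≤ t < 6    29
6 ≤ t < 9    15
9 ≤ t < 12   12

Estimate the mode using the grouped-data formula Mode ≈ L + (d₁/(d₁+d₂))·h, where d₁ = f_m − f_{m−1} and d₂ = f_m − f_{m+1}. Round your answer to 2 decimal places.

Modal class: 3 ≤ t < 6 (highest frequency 29).
d₁ = 29 − 14 = 15, d₂ = 29 − 15 = 14
Mode ≈ 3 + (15/(15+14)) × 3 = 3 + 1.5517 = 4.5517

4.55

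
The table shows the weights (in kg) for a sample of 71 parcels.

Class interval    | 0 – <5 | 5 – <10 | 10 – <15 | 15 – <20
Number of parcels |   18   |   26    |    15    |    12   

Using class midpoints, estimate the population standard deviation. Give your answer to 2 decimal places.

Midpoints: 2.5, 7.5, 12.5, 17.5
n = 71, Σfm = 637.5, mean = 8.9789
Σfm² = 7593.75
Σf(m − x̄)² = Σfm² − (Σfm)²/n = 7593.75 − 637.5²/71 = 1869.7183
Population variance = 1869.7183 / 71 = 26.3341
Standard deviation = √26.3341 = 5.1317

5.13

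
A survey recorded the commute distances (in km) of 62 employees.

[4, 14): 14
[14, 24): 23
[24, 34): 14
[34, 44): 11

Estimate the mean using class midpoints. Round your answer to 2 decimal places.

22.55

Midpoints: 9, 19, 29, 39
Σfm = 14×9 + 23×19 + 14×29 + 11×39 = 1398
n = Σf = 62
Mean = 1398 / 62 = 22.5484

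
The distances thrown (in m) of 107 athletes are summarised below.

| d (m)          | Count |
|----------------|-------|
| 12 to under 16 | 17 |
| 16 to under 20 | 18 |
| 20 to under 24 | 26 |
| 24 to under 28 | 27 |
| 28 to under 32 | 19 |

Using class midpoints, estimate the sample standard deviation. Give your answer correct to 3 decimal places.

Midpoints: 14, 18, 22, 26, 30
n = 107, Σfm = 2406, mean = 22.4860
Σfm² = 57100
Σf(m − x̄)² = Σfm² − (Σfm)²/n = 57100 − 2406²/107 = 2998.7290
Sample variance = 2998.7290 / 106 = 28.2899
Standard deviation = √28.2899 = 5.3188

5.319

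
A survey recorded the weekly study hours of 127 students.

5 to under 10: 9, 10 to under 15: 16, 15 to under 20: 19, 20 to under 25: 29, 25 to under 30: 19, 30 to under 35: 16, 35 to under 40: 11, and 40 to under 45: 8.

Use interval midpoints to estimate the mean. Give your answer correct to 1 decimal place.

24.0

Midpoints: 7.5, 12.5, 17.5, 22.5, 27.5, 32.5, 37.5, 42.5
Σfm = 9×7.5 + 16×12.5 + 19×17.5 + 29×22.5 + 19×27.5 + 16×32.5 + 11×37.5 + 8×42.5 = 3047.5
n = Σf = 127
Mean = 3047.5 / 127 = 23.9961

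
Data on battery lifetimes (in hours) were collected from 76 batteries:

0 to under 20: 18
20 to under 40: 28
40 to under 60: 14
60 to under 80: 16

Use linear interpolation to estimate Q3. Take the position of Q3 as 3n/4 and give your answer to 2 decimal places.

55.71

Cumulative frequencies: 18, 46, 60, 76
n = 76; position = 3n/4 = 57.
This falls in the class 40 to under 60: L = 40, F = 46, f = 14, h = 20.
Upper quartile ≈ 40 + ((57 − 46) / 14) × 20 = 55.7143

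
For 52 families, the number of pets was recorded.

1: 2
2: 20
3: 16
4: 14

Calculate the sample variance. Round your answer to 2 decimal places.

0.79

Values: 1, 2, 3, 4
n = 52, Σfx = 146, mean = 2.8077
Σfx² = 450
Σf(x − x̄)² = Σfx² − (Σfx)²/n = 450 − 146²/52 = 40.0769
Sample variance = 40.0769 / 51 = 0.7858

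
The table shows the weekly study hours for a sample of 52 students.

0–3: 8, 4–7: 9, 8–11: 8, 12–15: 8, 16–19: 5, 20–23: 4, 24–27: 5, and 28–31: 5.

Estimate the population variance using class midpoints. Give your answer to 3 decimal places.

Midpoints: 1.5, 5.5, 9.5, 13.5, 17.5, 21.5, 25.5, 29.5
n = 52, Σfm = 694, mean = 13.3462
Σfm² = 13453
Σf(m − x̄)² = Σfm² − (Σfm)²/n = 13453 − 694²/52 = 4190.7692
Population variance = 4190.7692 / 52 = 80.5917

80.592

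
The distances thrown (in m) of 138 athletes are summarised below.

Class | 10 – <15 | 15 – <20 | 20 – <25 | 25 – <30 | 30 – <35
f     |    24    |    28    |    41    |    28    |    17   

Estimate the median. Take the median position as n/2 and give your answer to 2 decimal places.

22.07

Cumulative frequencies: 24, 52, 93, 121, 138
n = 138; position = n/2 = 69.
This falls in the class 20 – <25: L = 20, F = 52, f = 41, h = 5.
Median ≈ 20 + ((69 − 52) / 41) × 5 = 22.0732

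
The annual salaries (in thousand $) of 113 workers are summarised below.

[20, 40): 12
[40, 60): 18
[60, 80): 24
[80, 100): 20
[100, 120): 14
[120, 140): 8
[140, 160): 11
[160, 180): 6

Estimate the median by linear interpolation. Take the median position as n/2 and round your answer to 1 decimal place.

Cumulative frequencies: 12, 30, 54, 74, 88, 96, 107, 113
n = 113; position = n/2 = 56.5.
This falls in the class [80, 100): L = 80, F = 54, f = 20, h = 20.
Median ≈ 80 + ((56.5 − 54) / 20) × 20 = 82.5000

82.5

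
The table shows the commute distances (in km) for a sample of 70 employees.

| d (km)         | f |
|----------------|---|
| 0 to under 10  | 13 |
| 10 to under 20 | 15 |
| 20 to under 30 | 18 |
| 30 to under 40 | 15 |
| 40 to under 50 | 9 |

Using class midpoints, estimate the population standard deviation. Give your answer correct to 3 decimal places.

12.933

Midpoints: 5, 15, 25, 35, 45
n = 70, Σfm = 1670, mean = 23.8571
Σfm² = 51550
Σf(m − x̄)² = Σfm² − (Σfm)²/n = 51550 − 1670²/70 = 11708.5714
Population variance = 11708.5714 / 70 = 167.2653
Standard deviation = √167.2653 = 12.9331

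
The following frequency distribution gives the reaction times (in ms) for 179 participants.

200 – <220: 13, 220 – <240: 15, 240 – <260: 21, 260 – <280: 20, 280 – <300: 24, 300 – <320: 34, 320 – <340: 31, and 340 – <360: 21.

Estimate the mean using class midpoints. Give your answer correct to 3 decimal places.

290.000

Midpoints: 210, 230, 250, 270, 290, 310, 330, 350
Σfm = 13×210 + 15×230 + 21×250 + 20×270 + 24×290 + 34×310 + 31×330 + 21×350 = 51910
n = Σf = 179
Mean = 51910 / 179 = 290.0000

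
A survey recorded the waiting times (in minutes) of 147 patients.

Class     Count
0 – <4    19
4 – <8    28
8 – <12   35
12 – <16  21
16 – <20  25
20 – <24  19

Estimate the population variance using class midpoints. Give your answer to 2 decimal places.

Midpoints: 2, 6, 10, 14, 18, 22
n = 147, Σfm = 1718, mean = 11.6871
Σfm² = 25996
Σf(m − x̄)² = Σfm² − (Σfm)²/n = 25996 − 1718²/147 = 5917.6054
Population variance = 5917.6054 / 147 = 40.2558

40.26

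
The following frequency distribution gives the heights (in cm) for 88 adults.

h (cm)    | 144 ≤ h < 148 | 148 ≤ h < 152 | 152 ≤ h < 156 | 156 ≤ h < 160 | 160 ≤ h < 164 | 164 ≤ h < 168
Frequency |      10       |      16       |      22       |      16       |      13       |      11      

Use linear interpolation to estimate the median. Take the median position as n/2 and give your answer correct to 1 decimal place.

Cumulative frequencies: 10, 26, 48, 64, 77, 88
n = 88; position = n/2 = 44.
This falls in the class 152 ≤ h < 156: L = 152, F = 26, f = 22, h = 4.
Median ≈ 152 + ((44 − 26) / 22) × 4 = 155.2727

155.3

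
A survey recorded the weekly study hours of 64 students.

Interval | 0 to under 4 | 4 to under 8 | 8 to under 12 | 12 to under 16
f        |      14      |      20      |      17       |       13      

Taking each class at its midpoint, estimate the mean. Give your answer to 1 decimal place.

Midpoints: 2, 6, 10, 14
Σfm = 14×2 + 20×6 + 17×10 + 13×14 = 500
n = Σf = 64
Mean = 500 / 64 = 7.8125

7.8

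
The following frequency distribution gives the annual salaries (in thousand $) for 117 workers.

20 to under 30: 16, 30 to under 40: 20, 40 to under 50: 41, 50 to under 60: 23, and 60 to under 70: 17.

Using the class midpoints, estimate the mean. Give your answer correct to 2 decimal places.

45.43

Midpoints: 25, 35, 45, 55, 65
Σfm = 16×25 + 20×35 + 41×45 + 23×55 + 17×65 = 5315
n = Σf = 117
Mean = 5315 / 117 = 45.4274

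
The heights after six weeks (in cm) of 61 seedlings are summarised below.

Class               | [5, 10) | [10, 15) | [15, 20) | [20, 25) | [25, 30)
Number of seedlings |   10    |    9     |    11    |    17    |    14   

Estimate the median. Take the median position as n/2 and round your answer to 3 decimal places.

20.147

Cumulative frequencies: 10, 19, 30, 47, 61
n = 61; position = n/2 = 30.5.
This falls in the class [20, 25): L = 20, F = 30, f = 17, h = 5.
Median ≈ 20 + ((30.5 − 30) / 17) × 5 = 20.1471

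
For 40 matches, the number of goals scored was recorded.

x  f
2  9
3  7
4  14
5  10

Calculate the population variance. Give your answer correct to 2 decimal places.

1.18

Values: 2, 3, 4, 5
n = 40, Σfx = 145, mean = 3.6250
Σfx² = 573
Σf(x − x̄)² = Σfx² − (Σfx)²/n = 573 − 145²/40 = 47.3750
Population variance = 47.3750 / 40 = 1.1844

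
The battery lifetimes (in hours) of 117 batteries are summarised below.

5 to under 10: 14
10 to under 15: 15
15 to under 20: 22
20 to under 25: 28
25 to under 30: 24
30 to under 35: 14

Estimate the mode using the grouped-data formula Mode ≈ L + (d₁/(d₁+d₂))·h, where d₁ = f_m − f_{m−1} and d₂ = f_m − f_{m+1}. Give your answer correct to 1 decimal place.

23.0

Modal class: 20 to under 25 (highest frequency 28).
d₁ = 28 − 22 = 6, d₂ = 28 − 24 = 4
Mode ≈ 20 + (6/(6+4)) × 5 = 20 + 3.0000 = 23.0000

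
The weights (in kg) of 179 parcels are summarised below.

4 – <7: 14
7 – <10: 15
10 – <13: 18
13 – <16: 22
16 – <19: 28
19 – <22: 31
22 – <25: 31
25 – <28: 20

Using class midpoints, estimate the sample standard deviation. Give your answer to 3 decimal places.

6.311

Midpoints: 5.5, 8.5, 11.5, 14.5, 17.5, 20.5, 23.5, 26.5
n = 179, Σfm = 3114.5, mean = 17.3994
Σfm² = 61280.75
Σf(m − x̄)² = Σfm² − (Σfm)²/n = 61280.75 − 3114.5²/179 = 7090.1899
Sample variance = 7090.1899 / 178 = 39.8325
Standard deviation = √39.8325 = 6.3113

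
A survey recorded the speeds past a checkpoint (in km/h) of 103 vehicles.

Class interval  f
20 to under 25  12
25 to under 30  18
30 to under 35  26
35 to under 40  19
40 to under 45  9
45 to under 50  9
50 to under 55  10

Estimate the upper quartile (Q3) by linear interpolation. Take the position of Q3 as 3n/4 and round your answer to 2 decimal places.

Cumulative frequencies: 12, 30, 56, 75, 84, 93, 103
n = 103; position = 3n/4 = 77.25.
This falls in the class 40 to under 45: L = 40, F = 75, f = 9, h = 5.
Upper quartile ≈ 40 + ((77.25 − 75) / 9) × 5 = 41.2500

41.25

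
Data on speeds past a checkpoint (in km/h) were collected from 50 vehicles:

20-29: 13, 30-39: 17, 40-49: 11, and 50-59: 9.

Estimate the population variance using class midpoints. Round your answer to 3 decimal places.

109.760

Midpoints: 24.5, 34.5, 44.5, 54.5
n = 50, Σfm = 1885, mean = 37.7000
Σfm² = 76552.5
Σf(m − x̄)² = Σfm² − (Σfm)²/n = 76552.5 − 1885²/50 = 5488.0000
Population variance = 5488.0000 / 50 = 109.7600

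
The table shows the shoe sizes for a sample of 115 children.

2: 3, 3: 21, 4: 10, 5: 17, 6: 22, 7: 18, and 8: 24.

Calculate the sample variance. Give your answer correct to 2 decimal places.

Values: 2, 3, 4, 5, 6, 7, 8
n = 115, Σfx = 644, mean = 5.6000
Σfx² = 3996
Σf(x − x̄)² = Σfx² − (Σfx)²/n = 3996 − 644²/115 = 389.6000
Sample variance = 389.6000 / 114 = 3.4175

3.42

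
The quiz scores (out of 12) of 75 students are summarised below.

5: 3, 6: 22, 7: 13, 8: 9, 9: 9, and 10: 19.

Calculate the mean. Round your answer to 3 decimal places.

7.747

Values: 5, 6, 7, 8, 9, 10
Σfx = 3×5 + 22×6 + 13×7 + 9×8 + 9×9 + 19×10 = 581
n = Σf = 75
Mean = 581 / 75 = 7.7467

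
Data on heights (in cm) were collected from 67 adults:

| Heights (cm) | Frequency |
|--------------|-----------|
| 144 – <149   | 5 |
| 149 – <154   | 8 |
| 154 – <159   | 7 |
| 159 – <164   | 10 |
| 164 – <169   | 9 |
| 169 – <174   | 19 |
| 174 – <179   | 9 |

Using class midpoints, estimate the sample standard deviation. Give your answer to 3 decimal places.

9.347

Midpoints: 146.5, 151.5, 156.5, 161.5, 166.5, 171.5, 176.5
n = 67, Σfm = 11000.5, mean = 164.1866
Σfm² = 1811900.75
Σf(m − x̄)² = Σfm² − (Σfm)²/n = 1811900.75 − 11000.5²/67 = 5766.4179
Sample variance = 5766.4179 / 66 = 87.3700
Standard deviation = √87.3700 = 9.3472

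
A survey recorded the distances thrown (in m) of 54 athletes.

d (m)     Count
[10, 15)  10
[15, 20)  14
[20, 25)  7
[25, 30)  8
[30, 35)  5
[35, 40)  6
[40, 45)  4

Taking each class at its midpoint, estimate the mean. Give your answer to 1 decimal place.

Midpoints: 12.5, 17.5, 22.5, 27.5, 32.5, 37.5, 42.5
Σfm = 10×12.5 + 14×17.5 + 7×22.5 + 8×27.5 + 5×32.5 + 6×37.5 + 4×42.5 = 1305
n = Σf = 54
Mean = 1305 / 54 = 24.1667

24.2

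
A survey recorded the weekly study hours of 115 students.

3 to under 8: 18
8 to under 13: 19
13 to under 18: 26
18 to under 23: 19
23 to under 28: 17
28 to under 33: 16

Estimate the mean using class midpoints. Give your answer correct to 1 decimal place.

17.5

Midpoints: 5.5, 10.5, 15.5, 20.5, 25.5, 30.5
Σfm = 18×5.5 + 19×10.5 + 26×15.5 + 19×20.5 + 17×25.5 + 16×30.5 = 2012.5
n = Σf = 115
Mean = 2012.5 / 115 = 17.5000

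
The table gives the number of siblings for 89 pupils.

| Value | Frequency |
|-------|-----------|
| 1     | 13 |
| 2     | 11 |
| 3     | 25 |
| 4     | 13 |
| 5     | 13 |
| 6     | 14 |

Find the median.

3

Cumulative frequencies: 13, 24, 49, 62, 75, 89
n = 89, so the median is the value in position (n+1)/2 = 45.
Position 45 falls at value 3.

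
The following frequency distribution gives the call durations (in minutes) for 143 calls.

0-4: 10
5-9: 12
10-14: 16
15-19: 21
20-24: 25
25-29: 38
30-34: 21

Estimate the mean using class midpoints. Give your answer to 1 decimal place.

20.3

Midpoints: 2, 7, 12, 17, 22, 27, 32
Σfm = 10×2 + 12×7 + 16×12 + 21×17 + 25×22 + 38×27 + 21×32 = 2901
n = Σf = 143
Mean = 2901 / 143 = 20.2867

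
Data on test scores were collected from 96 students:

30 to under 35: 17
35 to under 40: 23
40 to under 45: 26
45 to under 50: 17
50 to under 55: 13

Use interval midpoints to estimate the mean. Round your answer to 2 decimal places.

41.77

Midpoints: 32.5, 37.5, 42.5, 47.5, 52.5
Σfm = 17×32.5 + 23×37.5 + 26×42.5 + 17×47.5 + 13×52.5 = 4010
n = Σf = 96
Mean = 4010 / 96 = 41.7708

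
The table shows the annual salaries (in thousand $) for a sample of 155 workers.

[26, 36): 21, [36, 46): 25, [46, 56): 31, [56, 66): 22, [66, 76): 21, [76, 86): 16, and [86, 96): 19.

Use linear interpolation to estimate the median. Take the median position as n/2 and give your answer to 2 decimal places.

56.23

Cumulative frequencies: 21, 46, 77, 99, 120, 136, 155
n = 155; position = n/2 = 77.5.
This falls in the class [56, 66): L = 56, F = 77, f = 22, h = 10.
Median ≈ 56 + ((77.5 − 77) / 22) × 10 = 56.2273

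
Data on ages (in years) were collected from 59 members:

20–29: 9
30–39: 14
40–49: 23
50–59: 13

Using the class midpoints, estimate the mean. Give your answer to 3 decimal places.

Midpoints: 24.5, 34.5, 44.5, 54.5
Σfm = 9×24.5 + 14×34.5 + 23×44.5 + 13×54.5 = 2435.5
n = Σf = 59
Mean = 2435.5 / 59 = 41.2797

41.280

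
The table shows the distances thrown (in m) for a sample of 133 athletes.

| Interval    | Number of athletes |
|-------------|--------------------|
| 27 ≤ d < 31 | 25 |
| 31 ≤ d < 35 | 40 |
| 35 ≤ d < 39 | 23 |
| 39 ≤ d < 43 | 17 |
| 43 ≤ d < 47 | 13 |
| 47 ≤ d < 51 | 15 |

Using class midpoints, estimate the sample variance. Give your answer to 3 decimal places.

41.693

Midpoints: 29, 33, 37, 41, 45, 49
n = 133, Σfm = 4913, mean = 36.9398
Σfm² = 186989
Σf(m − x̄)² = Σfm² − (Σfm)²/n = 186989 − 4913²/133 = 5503.5188
Sample variance = 5503.5188 / 132 = 41.6933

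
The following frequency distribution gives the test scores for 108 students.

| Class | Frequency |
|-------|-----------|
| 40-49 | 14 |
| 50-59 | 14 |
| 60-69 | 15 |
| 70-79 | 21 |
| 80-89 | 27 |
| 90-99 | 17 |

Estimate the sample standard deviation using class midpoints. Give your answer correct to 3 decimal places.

Midpoints: 44.5, 54.5, 64.5, 74.5, 84.5, 94.5
n = 108, Σfm = 7806, mean = 72.2778
Σfm² = 592867
Σf(m − x̄)² = Σfm² − (Σfm)²/n = 592867 − 7806²/108 = 28666.6667
Sample variance = 28666.6667 / 107 = 267.9128
Standard deviation = √267.9128 = 16.3680

16.368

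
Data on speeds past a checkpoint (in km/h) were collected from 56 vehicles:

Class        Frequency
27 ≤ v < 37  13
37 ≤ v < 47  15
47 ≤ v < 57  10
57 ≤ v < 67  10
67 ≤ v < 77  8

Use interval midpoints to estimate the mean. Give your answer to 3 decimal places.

Midpoints: 32, 42, 52, 62, 72
Σfm = 13×32 + 15×42 + 10×52 + 10×62 + 8×72 = 2762
n = Σf = 56
Mean = 2762 / 56 = 49.3214

49.321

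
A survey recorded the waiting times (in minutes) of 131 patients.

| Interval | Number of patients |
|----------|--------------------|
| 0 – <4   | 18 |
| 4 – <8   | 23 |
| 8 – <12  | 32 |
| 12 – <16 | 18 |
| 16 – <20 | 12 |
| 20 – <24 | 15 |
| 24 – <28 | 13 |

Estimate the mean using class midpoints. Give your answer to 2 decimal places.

Midpoints: 2, 6, 10, 14, 18, 22, 26
Σfm = 18×2 + 23×6 + 32×10 + 18×14 + 12×18 + 15×22 + 13×26 = 1630
n = Σf = 131
Mean = 1630 / 131 = 12.4427

12.44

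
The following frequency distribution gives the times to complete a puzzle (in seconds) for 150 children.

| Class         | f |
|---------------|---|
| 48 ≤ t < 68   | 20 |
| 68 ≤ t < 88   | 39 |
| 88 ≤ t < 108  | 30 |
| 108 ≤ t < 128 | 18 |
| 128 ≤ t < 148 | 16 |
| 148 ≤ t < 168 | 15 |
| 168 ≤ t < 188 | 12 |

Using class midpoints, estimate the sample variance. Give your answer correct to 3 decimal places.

1344.143

Midpoints: 58, 78, 98, 118, 138, 158, 178
n = 150, Σfm = 15980, mean = 106.5333
Σfm² = 1902680
Σf(m − x̄)² = Σfm² − (Σfm)²/n = 1902680 − 15980²/150 = 200277.3333
Sample variance = 200277.3333 / 149 = 1344.1432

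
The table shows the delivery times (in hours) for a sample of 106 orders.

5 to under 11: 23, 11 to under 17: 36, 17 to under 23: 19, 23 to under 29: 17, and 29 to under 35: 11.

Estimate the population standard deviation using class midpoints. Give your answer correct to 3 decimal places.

7.633

Midpoints: 8, 14, 20, 26, 32
n = 106, Σfm = 1862, mean = 17.5660
Σfm² = 38884
Σf(m − x̄)² = Σfm² − (Σfm)²/n = 38884 − 1862²/106 = 6176.0377
Population variance = 6176.0377 / 106 = 58.2645
Standard deviation = √58.2645 = 7.6331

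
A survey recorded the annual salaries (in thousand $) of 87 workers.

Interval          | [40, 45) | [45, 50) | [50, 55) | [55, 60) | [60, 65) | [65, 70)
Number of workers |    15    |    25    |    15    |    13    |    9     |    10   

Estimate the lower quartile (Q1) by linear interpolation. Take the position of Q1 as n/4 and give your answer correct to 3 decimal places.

Cumulative frequencies: 15, 40, 55, 68, 77, 87
n = 87; position = n/4 = 21.75.
This falls in the class [45, 50): L = 45, F = 15, f = 25, h = 5.
Lower quartile ≈ 45 + ((21.75 − 15) / 25) × 5 = 46.3500

46.350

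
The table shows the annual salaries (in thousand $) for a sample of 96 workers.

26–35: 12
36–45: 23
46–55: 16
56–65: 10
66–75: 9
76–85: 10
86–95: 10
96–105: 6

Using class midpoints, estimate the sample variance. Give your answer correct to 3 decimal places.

472.270

Midpoints: 30.5, 40.5, 50.5, 60.5, 70.5, 80.5, 90.5, 100.5
n = 96, Σfm = 5658, mean = 58.9375
Σfm² = 378334
Σf(m − x̄)² = Σfm² − (Σfm)²/n = 378334 − 5658²/96 = 44865.6250
Sample variance = 44865.6250 / 95 = 472.2697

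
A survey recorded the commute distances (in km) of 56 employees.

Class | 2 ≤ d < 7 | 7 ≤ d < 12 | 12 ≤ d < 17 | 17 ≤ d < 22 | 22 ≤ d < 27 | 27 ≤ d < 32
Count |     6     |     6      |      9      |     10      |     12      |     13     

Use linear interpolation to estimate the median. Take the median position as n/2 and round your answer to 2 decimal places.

20.50

Cumulative frequencies: 6, 12, 21, 31, 43, 56
n = 56; position = n/2 = 28.
This falls in the class 17 ≤ d < 22: L = 17, F = 21, f = 10, h = 5.
Median ≈ 17 + ((28 − 21) / 10) × 5 = 20.5000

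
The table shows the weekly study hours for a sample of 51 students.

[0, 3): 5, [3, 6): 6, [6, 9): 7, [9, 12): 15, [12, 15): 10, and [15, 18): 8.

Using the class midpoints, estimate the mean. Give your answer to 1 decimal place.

10.0

Midpoints: 1.5, 4.5, 7.5, 10.5, 13.5, 16.5
Σfm = 5×1.5 + 6×4.5 + 7×7.5 + 15×10.5 + 10×13.5 + 8×16.5 = 511.5
n = Σf = 51
Mean = 511.5 / 51 = 10.0294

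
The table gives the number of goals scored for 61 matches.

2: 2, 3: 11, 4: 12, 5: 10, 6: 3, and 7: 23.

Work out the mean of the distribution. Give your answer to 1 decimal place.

5.1

Values: 2, 3, 4, 5, 6, 7
Σfx = 2×2 + 11×3 + 12×4 + 10×5 + 3×6 + 23×7 = 314
n = Σf = 61
Mean = 314 / 61 = 5.1475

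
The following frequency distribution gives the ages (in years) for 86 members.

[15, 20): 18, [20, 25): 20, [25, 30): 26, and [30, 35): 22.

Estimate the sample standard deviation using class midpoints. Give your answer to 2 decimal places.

Midpoints: 17.5, 22.5, 27.5, 32.5
n = 86, Σfm = 2195, mean = 25.5233
Σfm² = 58537.5
Σf(m − x̄)² = Σfm² − (Σfm)²/n = 58537.5 − 2195²/86 = 2513.9535
Sample variance = 2513.9535 / 85 = 29.5759
Standard deviation = √29.5759 = 5.4384

5.44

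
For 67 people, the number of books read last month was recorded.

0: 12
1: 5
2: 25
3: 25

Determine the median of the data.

2

Cumulative frequencies: 12, 17, 42, 67
n = 67, so the median is the value in position (n+1)/2 = 34.
Position 34 falls at value 2.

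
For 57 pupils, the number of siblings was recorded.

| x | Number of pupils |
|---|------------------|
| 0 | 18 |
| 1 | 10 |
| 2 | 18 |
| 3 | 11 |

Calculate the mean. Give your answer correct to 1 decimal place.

1.4

Values: 0, 1, 2, 3
Σfx = 18×0 + 10×1 + 18×2 + 11×3 = 79
n = Σf = 57
Mean = 79 / 57 = 1.3860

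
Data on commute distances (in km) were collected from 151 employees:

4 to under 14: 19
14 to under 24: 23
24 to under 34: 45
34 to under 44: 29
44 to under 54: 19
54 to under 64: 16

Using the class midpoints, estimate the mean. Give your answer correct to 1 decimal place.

32.6

Midpoints: 9, 19, 29, 39, 49, 59
Σfm = 19×9 + 23×19 + 45×29 + 29×39 + 19×49 + 16×59 = 4919
n = Σf = 151
Mean = 4919 / 151 = 32.5762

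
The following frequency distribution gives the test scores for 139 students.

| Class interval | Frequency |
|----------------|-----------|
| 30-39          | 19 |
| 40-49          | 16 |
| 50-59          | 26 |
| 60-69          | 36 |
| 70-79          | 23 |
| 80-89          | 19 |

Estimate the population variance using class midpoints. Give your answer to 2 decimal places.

Midpoints: 34.5, 44.5, 54.5, 64.5, 74.5, 84.5
n = 139, Σfm = 8425.5, mean = 60.6151
Σfm² = 544614.75
Σf(m − x̄)² = Σfm² − (Σfm)²/n = 544614.75 − 8425.5²/139 = 33902.1583
Population variance = 33902.1583 / 139 = 243.9004

243.90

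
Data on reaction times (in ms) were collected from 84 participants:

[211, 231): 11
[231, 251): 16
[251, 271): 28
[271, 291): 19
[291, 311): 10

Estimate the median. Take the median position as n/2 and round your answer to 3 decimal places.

Cumulative frequencies: 11, 27, 55, 74, 84
n = 84; position = n/2 = 42.
This falls in the class [251, 271): L = 251, F = 27, f = 28, h = 20.
Median ≈ 251 + ((42 − 27) / 28) × 20 = 261.7143

261.714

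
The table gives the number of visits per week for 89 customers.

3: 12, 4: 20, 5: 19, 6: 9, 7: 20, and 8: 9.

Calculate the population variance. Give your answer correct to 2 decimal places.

Values: 3, 4, 5, 6, 7, 8
n = 89, Σfx = 477, mean = 5.3596
Σfx² = 2783
Σf(x − x̄)² = Σfx² − (Σfx)²/n = 2783 − 477²/89 = 226.4944
Population variance = 226.4944 / 89 = 2.5449

2.54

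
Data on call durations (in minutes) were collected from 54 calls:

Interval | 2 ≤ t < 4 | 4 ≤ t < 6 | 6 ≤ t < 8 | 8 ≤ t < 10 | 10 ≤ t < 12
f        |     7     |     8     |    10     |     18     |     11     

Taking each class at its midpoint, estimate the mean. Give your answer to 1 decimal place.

Midpoints: 3, 5, 7, 9, 11
Σfm = 7×3 + 8×5 + 10×7 + 18×9 + 11×11 = 414
n = Σf = 54
Mean = 414 / 54 = 7.6667

7.7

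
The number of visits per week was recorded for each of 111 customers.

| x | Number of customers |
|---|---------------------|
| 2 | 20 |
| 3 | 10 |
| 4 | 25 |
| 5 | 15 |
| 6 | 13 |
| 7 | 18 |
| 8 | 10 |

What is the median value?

Cumulative frequencies: 20, 30, 55, 70, 83, 101, 111
n = 111, so the median is the value in position (n+1)/2 = 56.
Position 56 falls at value 5.

5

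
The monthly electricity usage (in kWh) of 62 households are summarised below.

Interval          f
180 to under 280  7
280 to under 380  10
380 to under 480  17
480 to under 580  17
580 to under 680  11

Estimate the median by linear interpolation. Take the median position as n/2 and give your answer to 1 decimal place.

Cumulative frequencies: 7, 17, 34, 51, 62
n = 62; position = n/2 = 31.
This falls in the class 380 to under 480: L = 380, F = 17, f = 17, h = 100.
Median ≈ 380 + ((31 − 17) / 17) × 100 = 462.3529

462.4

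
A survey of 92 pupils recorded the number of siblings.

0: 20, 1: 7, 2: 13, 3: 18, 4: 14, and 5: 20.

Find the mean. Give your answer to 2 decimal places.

Values: 0, 1, 2, 3, 4, 5
Σfx = 20×0 + 7×1 + 13×2 + 18×3 + 14×4 + 20×5 = 243
n = Σf = 92
Mean = 243 / 92 = 2.6413

2.64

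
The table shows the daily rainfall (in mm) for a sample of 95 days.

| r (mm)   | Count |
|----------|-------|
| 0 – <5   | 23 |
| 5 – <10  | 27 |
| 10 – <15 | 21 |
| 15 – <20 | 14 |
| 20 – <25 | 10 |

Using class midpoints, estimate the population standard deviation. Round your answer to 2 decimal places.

6.43

Midpoints: 2.5, 7.5, 12.5, 17.5, 22.5
n = 95, Σfm = 992.5, mean = 10.4474
Σfm² = 14293.75
Σf(m − x̄)² = Σfm² − (Σfm)²/n = 14293.75 − 992.5²/95 = 3924.7368
Population variance = 3924.7368 / 95 = 41.3130
Standard deviation = √41.3130 = 6.4275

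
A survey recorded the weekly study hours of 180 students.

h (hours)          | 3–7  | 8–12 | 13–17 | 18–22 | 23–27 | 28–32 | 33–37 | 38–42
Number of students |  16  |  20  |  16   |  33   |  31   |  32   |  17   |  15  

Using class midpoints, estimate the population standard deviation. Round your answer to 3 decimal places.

10.098

Midpoints: 5, 10, 15, 20, 25, 30, 35, 40
n = 180, Σfm = 4110, mean = 22.8333
Σfm² = 112200
Σf(m − x̄)² = Σfm² − (Σfm)²/n = 112200 − 4110²/180 = 18355.0000
Population variance = 18355.0000 / 180 = 101.9722
Standard deviation = √101.9722 = 10.0981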